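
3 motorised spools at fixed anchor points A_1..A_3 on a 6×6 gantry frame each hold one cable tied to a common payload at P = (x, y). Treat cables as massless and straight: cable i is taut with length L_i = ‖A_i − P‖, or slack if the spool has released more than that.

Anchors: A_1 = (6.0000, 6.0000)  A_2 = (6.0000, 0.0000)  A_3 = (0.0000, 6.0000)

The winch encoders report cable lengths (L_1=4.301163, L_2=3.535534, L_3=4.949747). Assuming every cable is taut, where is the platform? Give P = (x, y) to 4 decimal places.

(3.5000, 2.5000)

expand ‖A_i−P‖²=L_i² and subtract eq 1 (k_i ≔ ‖A_i‖²−L_i²)
k_1 = 36.0000+36.0000−18.5000 = 53.5000
eq1−eq2 → [0.0000  12.0000]·P = 30.0000
eq1−eq3 → [12.0000  0.0000]·P = 42.0000
2×2 solve → P = (3.5000, 2.5000)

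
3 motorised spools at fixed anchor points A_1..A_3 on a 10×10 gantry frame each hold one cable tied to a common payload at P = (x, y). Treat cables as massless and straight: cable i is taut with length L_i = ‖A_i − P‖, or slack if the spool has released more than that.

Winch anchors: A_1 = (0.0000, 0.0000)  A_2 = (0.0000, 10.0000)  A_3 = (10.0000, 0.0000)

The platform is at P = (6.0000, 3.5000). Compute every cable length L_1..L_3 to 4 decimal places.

L_1: Δ = A_1−P = (-6.0000, -3.5000) → ‖Δ‖ = √48.2500 = 6.9462
L_2: Δ = A_2−P = (-6.0000, 6.5000) → ‖Δ‖ = √78.2500 = 8.8459
L_3: Δ = A_3−P = (4.0000, -3.5000) → ‖Δ‖ = √28.2500 = 5.3151

(6.9462, 8.8459, 5.3151)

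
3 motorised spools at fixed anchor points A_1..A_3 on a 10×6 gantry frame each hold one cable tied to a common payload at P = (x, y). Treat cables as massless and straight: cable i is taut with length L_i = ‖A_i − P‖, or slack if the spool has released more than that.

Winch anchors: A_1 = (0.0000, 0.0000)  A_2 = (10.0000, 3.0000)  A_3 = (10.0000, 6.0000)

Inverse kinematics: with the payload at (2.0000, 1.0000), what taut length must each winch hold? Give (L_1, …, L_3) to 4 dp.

cable 1: Δx=-2.0000, Δy=-1.0000; L_1 = √(Δx²+Δy²) = 2.2361
cable 2: Δx=8.0000, Δy=2.0000; L_2 = √(Δx²+Δy²) = 8.2462
cable 3: Δx=8.0000, Δy=5.0000; L_3 = √(Δx²+Δy²) = 9.4340

(2.2361, 8.2462, 9.4340)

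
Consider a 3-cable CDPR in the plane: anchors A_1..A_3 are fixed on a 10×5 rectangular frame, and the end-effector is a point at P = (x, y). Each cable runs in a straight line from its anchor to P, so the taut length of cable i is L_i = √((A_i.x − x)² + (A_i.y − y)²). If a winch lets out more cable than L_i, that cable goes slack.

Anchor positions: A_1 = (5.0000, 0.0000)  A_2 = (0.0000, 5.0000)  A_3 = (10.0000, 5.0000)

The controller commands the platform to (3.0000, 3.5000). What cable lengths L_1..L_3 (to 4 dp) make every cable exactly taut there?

L_1 = √((5.0000−3.0000)² + (0.0000−3.5000)²) = 4.0311
L_2 = √((0.0000−3.0000)² + (5.0000−3.5000)²) = 3.3541
L_3 = √((10.0000−3.0000)² + (5.0000−3.5000)²) = 7.1589

(4.0311, 3.3541, 7.1589)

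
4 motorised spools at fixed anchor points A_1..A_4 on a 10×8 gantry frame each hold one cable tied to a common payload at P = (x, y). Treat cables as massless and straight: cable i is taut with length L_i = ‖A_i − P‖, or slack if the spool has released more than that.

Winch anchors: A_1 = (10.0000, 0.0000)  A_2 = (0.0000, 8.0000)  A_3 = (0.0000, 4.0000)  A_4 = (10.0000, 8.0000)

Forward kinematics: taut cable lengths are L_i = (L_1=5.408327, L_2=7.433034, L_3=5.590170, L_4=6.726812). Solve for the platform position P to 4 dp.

(5.5000, 3.0000)

expand ‖A_i−P‖²=L_i² and subtract eq 1 (k_i ≔ ‖A_i‖²−L_i²)
k_1 = 100.0000+0.0000−29.2500 = 70.7500
eq1−eq2 → [20.0000  -16.0000]·P = 62.0000
eq1−eq3 → [20.0000  -8.0000]·P = 86.0000
eq1−eq4 → [0.0000  -16.0000]·P = -48.0000
2×2 solve → P = (5.5000, 3.0000)
check cable 4: ‖A_4−P‖² = 45.2500 ≈ L_4² = 45.2500 ✓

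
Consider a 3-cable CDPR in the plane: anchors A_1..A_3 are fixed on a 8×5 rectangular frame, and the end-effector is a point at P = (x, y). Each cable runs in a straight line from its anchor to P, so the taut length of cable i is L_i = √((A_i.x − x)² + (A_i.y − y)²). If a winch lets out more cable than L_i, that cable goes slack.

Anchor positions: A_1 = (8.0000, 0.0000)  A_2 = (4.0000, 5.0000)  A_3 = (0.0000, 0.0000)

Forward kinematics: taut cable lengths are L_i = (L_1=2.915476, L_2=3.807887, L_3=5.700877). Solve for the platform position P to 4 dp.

(5.5000, 1.5000)

circle eqns → linear via eq_j − eq_1; set c_j = A_j·A_j − L_j²
c_1 = 64.0000+0.0000−8.5000 = 55.5000
8.0000·x − 10.0000·y = c_1−c_2 = 29.0000
16.0000·x + 0.0000·y = c_1−c_3 = 88.0000
solve first two rows → x=5.5000, y=1.5000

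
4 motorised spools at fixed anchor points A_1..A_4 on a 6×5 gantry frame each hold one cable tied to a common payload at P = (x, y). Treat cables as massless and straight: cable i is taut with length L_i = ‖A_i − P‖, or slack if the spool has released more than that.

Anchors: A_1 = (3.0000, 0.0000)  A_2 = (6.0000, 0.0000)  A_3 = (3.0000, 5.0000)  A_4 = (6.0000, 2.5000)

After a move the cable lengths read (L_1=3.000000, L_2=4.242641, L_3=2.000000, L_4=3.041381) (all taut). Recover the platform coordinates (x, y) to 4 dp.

circle eqns → linear via eq_j − eq_1; set k_j = A_j·A_j − L_j²
k_1 = 9.0000+0.0000−9.0000 = 0.0000
-6.0000·x + 0.0000·y = k_1−k_2 = -18.0000
0.0000·x − 10.0000·y = k_1−k_3 = -30.0000
-6.0000·x − 5.0000·y = k_1−k_4 = -33.0000
solve first two rows → x=3.0000, y=3.0000
check cable 4: ‖A_4−P‖² = 9.2500 ≈ L_4² = 9.2500 ✓

(3.0000, 3.0000)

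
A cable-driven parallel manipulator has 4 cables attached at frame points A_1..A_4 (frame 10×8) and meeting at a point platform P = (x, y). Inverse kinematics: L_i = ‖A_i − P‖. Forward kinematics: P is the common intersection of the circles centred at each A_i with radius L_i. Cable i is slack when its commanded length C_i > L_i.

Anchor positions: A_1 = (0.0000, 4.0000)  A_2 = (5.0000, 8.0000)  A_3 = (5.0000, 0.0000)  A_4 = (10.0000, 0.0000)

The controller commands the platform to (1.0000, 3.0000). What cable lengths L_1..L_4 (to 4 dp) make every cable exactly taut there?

L_1 = √((0.0000−1.0000)² + (4.0000−3.0000)²) = 1.4142
L_2 = √((5.0000−1.0000)² + (8.0000−3.0000)²) = 6.4031
L_3 = √((5.0000−1.0000)² + (0.0000−3.0000)²) = 5.0000
L_4 = √((10.0000−1.0000)² + (0.0000−3.0000)²) = 9.4868

(1.4142, 6.4031, 5.0000, 9.4868)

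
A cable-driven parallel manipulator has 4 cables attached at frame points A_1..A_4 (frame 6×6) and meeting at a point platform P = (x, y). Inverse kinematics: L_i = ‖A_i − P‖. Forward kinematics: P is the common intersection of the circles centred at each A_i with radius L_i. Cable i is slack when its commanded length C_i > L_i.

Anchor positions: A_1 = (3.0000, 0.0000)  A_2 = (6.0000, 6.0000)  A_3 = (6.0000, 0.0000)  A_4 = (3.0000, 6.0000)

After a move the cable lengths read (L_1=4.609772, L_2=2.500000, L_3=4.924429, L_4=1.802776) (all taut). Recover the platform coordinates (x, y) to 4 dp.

(4.0000, 4.5000)

expand ‖A_i−P‖²=L_i² and subtract eq 1 (c_i ≔ ‖A_i‖²−L_i²)
c_1 = 9.0000+0.0000−21.2500 = -12.2500
eq1−eq2 → [-6.0000  -12.0000]·P = -78.0000
eq1−eq3 → [-6.0000  0.0000]·P = -24.0000
eq1−eq4 → [0.0000  -12.0000]·P = -54.0000
2×2 solve → P = (4.0000, 4.5000)
check cable 4: ‖A_4−P‖² = 3.2500 ≈ L_4² = 3.2500 ✓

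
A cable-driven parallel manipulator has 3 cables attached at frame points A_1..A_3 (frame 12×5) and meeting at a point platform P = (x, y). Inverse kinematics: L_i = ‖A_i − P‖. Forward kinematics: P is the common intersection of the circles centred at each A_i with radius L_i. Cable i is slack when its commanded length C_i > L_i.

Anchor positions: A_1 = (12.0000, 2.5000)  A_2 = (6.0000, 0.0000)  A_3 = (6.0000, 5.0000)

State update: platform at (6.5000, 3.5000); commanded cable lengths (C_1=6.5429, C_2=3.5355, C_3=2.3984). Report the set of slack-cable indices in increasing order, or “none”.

i=1: geometric 5.5902 vs commanded 6.5429 ⇒ slack
i=2: geometric 3.5355 vs commanded 3.5355 ⇒ taut
i=3: geometric 1.5811 vs commanded 2.3984 ⇒ slack

1, 3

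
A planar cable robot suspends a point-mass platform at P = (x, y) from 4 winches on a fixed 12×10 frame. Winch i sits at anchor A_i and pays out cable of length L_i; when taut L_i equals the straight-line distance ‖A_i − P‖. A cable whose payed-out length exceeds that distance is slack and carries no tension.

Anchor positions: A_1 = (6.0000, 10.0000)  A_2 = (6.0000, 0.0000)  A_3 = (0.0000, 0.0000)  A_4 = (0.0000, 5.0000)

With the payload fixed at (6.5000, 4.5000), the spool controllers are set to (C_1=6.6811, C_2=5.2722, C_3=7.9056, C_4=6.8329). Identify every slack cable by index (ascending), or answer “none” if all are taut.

1, 2, 4

cable 1: √((-0.5000)²+(5.5000)²)=5.5227, C_1=6.6811: slack
cable 2: √((-0.5000)²+(-4.5000)²)=4.5277, C_2=5.2722: slack
cable 3: √((-6.5000)²+(-4.5000)²)=7.9057, C_3=7.9056: taut
cable 4: √((-6.5000)²+(0.5000)²)=6.5192, C_4=6.8329: slack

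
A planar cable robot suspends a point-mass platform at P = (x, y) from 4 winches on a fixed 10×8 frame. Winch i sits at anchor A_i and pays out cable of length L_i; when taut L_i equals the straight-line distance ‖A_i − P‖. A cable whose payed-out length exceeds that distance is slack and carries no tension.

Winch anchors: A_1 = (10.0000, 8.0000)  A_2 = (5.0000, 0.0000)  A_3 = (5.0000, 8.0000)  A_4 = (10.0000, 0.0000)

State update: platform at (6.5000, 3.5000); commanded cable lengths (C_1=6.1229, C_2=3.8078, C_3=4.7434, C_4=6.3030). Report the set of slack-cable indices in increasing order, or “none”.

1, 4

cable 1: L_1 = ‖A_1−P‖ = 5.7009;  C_1 = 6.1229 → slack
cable 2: L_2 = ‖A_2−P‖ = 3.8079;  C_2 = 3.8078 → taut
cable 3: L_3 = ‖A_3−P‖ = 4.7434;  C_3 = 4.7434 → taut
cable 4: L_4 = ‖A_4−P‖ = 4.9497;  C_4 = 6.3030 → slack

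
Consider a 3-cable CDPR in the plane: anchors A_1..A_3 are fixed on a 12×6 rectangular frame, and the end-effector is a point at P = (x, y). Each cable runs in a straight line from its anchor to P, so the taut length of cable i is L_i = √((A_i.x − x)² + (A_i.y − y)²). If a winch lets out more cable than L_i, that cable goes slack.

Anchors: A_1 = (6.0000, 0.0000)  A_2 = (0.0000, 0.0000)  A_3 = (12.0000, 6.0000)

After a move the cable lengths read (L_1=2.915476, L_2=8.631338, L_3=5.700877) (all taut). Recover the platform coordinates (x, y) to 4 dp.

(8.5000, 1.5000)

circle eqns → linear via eq_j − eq_1; set q_j = A_j·A_j − L_j²
q_1 = 36.0000+0.0000−8.5000 = 27.5000
12.0000·x + 0.0000·y = q_1−q_2 = 102.0000
-12.0000·x − 12.0000·y = q_1−q_3 = -120.0000
solve first two rows → x=8.5000, y=1.5000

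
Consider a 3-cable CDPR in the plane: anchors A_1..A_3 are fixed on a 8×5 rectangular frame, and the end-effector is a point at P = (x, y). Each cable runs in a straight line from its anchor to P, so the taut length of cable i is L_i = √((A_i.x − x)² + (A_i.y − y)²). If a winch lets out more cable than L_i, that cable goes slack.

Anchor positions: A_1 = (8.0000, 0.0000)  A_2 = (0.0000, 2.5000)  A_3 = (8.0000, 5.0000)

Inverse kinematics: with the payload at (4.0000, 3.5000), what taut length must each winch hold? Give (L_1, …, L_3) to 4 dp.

(5.3151, 4.1231, 4.2720)

L_1: Δ = A_1−P = (4.0000, -3.5000) → ‖Δ‖ = √28.2500 = 5.3151
L_2: Δ = A_2−P = (-4.0000, -1.0000) → ‖Δ‖ = √17.0000 = 4.1231
L_3: Δ = A_3−P = (4.0000, 1.5000) → ‖Δ‖ = √18.2500 = 4.2720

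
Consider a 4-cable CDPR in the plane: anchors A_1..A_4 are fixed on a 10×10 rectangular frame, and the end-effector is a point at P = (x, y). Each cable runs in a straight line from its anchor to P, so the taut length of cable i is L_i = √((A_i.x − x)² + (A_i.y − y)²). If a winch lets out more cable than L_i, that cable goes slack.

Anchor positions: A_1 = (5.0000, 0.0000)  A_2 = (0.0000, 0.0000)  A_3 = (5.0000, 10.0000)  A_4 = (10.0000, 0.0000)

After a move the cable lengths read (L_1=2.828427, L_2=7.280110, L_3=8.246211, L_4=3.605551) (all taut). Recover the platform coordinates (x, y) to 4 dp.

(7.0000, 2.0000)

expand ‖A_i−P‖²=L_i² and subtract eq 1 (k_i ≔ ‖A_i‖²−L_i²)
k_1 = 25.0000+0.0000−8.0000 = 17.0000
eq1−eq2 → [10.0000  0.0000]·P = 70.0000
eq1−eq3 → [0.0000  -20.0000]·P = -40.0000
eq1−eq4 → [-10.0000  0.0000]·P = -70.0000
2×2 solve → P = (7.0000, 2.0000)
check cable 4: ‖A_4−P‖² = 13.0000 ≈ L_4² = 13.0000 ✓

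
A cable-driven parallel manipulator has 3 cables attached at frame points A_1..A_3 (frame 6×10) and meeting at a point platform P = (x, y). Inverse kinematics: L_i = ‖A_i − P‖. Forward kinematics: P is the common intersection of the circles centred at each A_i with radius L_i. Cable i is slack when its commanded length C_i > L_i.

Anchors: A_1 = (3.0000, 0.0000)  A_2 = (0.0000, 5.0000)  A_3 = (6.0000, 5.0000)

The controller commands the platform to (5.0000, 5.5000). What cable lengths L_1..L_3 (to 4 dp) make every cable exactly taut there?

(5.8523, 5.0249, 1.1180)

L_1 = √((3.0000−5.0000)² + (0.0000−5.5000)²) = 5.8523
L_2 = √((0.0000−5.0000)² + (5.0000−5.5000)²) = 5.0249
L_3 = √((6.0000−5.0000)² + (5.0000−5.5000)²) = 1.1180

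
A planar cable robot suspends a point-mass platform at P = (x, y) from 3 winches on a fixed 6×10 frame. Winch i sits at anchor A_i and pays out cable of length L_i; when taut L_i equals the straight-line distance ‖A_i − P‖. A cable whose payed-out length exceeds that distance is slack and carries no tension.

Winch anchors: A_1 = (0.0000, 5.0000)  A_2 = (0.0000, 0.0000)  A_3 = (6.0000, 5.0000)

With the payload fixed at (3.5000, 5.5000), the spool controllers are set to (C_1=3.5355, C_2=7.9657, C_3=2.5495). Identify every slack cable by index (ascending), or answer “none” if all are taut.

2

cable 1: √((-3.5000)²+(-0.5000)²)=3.5355, C_1=3.5355: taut
cable 2: √((-3.5000)²+(-5.5000)²)=6.5192, C_2=7.9657: slack
cable 3: √((2.5000)²+(-0.5000)²)=2.5495, C_3=2.5495: taut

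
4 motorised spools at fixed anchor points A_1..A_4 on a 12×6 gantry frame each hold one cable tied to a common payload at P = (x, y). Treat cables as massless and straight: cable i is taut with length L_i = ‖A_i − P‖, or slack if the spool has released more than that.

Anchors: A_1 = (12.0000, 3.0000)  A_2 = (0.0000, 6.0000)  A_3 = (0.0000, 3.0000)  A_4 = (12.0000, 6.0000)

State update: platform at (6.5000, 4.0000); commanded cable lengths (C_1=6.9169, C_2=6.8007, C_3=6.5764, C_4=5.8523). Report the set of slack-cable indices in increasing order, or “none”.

1

i=1: geometric 5.5902 vs commanded 6.9169 ⇒ slack
i=2: geometric 6.8007 vs commanded 6.8007 ⇒ taut
i=3: geometric 6.5765 vs commanded 6.5764 ⇒ taut
i=4: geometric 5.8523 vs commanded 5.8523 ⇒ taut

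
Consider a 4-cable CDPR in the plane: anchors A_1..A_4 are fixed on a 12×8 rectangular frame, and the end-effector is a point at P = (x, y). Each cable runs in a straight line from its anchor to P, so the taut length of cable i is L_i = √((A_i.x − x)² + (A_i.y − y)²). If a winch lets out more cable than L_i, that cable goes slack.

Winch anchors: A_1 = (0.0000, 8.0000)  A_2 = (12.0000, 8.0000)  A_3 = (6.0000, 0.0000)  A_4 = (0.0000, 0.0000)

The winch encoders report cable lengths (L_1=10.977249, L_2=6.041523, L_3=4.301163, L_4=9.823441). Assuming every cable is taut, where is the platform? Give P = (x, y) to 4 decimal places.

(9.5000, 2.5000)

circle eqns → linear via eq_j − eq_1; set q_j = A_j·A_j − L_j²
q_1 = 0.0000+64.0000−120.5000 = -56.5000
-24.0000·x + 0.0000·y = q_1−q_2 = -228.0000
-12.0000·x + 16.0000·y = q_1−q_3 = -74.0000
0.0000·x + 16.0000·y = q_1−q_4 = 40.0000
solve first two rows → x=9.5000, y=2.5000
check cable 4: ‖A_4−P‖² = 96.5000 ≈ L_4² = 96.5000 ✓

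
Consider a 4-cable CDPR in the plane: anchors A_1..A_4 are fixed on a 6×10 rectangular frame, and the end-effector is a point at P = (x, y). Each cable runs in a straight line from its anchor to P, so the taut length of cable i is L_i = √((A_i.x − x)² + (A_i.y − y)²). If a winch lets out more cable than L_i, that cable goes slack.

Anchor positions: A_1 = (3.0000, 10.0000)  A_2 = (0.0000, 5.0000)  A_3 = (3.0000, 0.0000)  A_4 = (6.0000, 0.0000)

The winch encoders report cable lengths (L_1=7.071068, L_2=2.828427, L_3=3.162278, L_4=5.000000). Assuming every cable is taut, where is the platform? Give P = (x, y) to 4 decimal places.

(2.0000, 3.0000)

each cable: (A_i−P)·(A_i−P) = L_i²; let q_i = ‖A_i‖²−L_i²
q_1 = 9.0000+100.0000−50.0000 = 59.0000
row 1: 6.0000x + 10.0000y = 42.0000  (q_2=17.0000)
row 2: 0.0000x + 20.0000y = 60.0000  (q_3=-1.0000)
row 3: -6.0000x + 20.0000y = 48.0000  (q_4=11.0000)
Cramer on rows 1–2 → x = 2.0000, y = 3.0000
check cable 4: ‖A_4−P‖² = 25.0000 ≈ L_4² = 25.0000 ✓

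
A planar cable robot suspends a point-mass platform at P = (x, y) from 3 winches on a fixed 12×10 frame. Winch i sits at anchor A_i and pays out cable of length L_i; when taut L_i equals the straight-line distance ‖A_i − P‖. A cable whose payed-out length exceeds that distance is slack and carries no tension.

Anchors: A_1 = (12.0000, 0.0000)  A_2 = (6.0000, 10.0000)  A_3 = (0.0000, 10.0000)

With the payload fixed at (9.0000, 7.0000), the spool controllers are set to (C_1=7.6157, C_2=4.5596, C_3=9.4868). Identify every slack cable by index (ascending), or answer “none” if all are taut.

cable 1: √((3.0000)²+(-7.0000)²)=7.6158, C_1=7.6157: taut
cable 2: √((-3.0000)²+(3.0000)²)=4.2426, C_2=4.5596: slack
cable 3: √((-9.0000)²+(3.0000)²)=9.4868, C_3=9.4868: taut

2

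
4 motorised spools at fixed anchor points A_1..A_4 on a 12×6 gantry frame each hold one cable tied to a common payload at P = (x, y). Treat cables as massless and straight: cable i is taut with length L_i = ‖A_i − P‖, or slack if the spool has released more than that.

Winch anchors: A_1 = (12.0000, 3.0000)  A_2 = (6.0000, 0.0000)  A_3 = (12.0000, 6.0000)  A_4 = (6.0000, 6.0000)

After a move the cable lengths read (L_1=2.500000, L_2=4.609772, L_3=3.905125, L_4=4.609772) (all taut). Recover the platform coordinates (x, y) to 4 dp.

(9.5000, 3.0000)

expand ‖A_i−P‖²=L_i² and subtract eq 1 (c_i ≔ ‖A_i‖²−L_i²)
c_1 = 144.0000+9.0000−6.2500 = 146.7500
eq1−eq2 → [12.0000  6.0000]·P = 132.0000
eq1−eq3 → [0.0000  -6.0000]·P = -18.0000
eq1−eq4 → [12.0000  -6.0000]·P = 96.0000
2×2 solve → P = (9.5000, 3.0000)
check cable 4: ‖A_4−P‖² = 21.2500 ≈ L_4² = 21.2500 ✓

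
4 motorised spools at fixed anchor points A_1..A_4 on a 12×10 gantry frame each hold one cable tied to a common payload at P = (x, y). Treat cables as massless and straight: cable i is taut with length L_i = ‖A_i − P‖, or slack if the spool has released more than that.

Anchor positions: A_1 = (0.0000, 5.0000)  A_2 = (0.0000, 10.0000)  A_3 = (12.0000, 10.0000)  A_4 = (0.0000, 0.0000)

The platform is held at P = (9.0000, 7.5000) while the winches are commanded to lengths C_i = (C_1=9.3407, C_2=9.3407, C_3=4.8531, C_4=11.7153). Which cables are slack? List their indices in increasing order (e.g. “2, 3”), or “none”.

cable 1: √((-9.0000)²+(-2.5000)²)=9.3408, C_1=9.3407: taut
cable 2: √((-9.0000)²+(2.5000)²)=9.3408, C_2=9.3407: taut
cable 3: √((3.0000)²+(2.5000)²)=3.9051, C_3=4.8531: slack
cable 4: √((-9.0000)²+(-7.5000)²)=11.7154, C_4=11.7153: taut

3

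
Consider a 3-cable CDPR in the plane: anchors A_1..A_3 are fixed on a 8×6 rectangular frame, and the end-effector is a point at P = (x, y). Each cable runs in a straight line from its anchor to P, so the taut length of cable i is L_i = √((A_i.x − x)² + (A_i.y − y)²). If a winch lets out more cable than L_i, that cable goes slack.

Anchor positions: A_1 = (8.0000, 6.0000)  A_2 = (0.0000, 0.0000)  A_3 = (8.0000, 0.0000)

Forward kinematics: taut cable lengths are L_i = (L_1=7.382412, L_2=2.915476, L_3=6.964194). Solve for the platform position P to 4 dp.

(1.5000, 2.5000)

expand ‖A_i−P‖²=L_i² and subtract eq 1 (q_i ≔ ‖A_i‖²−L_i²)
q_1 = 64.0000+36.0000−54.5000 = 45.5000
eq1−eq2 → [16.0000  12.0000]·P = 54.0000
eq1−eq3 → [0.0000  12.0000]·P = 30.0000
2×2 solve → P = (1.5000, 2.5000)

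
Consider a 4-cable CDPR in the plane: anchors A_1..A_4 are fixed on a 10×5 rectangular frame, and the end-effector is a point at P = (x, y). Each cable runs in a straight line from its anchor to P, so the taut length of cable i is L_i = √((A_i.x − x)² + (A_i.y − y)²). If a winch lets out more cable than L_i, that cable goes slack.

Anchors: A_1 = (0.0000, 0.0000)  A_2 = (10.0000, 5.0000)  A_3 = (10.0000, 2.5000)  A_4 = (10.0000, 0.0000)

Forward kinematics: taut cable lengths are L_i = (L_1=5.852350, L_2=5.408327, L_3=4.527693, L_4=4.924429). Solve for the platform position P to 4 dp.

expand ‖A_i−P‖²=L_i² and subtract eq 1 (k_i ≔ ‖A_i‖²−L_i²)
k_1 = 0.0000+0.0000−34.2500 = -34.2500
eq1−eq2 → [-20.0000  -10.0000]·P = -130.0000
eq1−eq3 → [-20.0000  -5.0000]·P = -120.0000
eq1−eq4 → [-20.0000  0.0000]·P = -110.0000
2×2 solve → P = (5.5000, 2.0000)
check cable 4: ‖A_4−P‖² = 24.2500 ≈ L_4² = 24.2500 ✓

(5.5000, 2.0000)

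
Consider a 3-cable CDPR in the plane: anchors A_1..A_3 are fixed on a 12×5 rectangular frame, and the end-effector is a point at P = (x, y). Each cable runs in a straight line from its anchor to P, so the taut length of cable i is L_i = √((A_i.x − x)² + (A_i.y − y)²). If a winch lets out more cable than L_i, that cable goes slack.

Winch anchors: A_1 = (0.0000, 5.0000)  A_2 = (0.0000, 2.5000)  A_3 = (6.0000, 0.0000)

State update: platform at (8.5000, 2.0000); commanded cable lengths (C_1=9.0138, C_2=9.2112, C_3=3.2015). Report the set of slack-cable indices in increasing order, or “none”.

cable 1: √((-8.5000)²+(3.0000)²)=9.0139, C_1=9.0138: taut
cable 2: √((-8.5000)²+(0.5000)²)=8.5147, C_2=9.2112: slack
cable 3: √((-2.5000)²+(-2.0000)²)=3.2016, C_3=3.2015: taut

2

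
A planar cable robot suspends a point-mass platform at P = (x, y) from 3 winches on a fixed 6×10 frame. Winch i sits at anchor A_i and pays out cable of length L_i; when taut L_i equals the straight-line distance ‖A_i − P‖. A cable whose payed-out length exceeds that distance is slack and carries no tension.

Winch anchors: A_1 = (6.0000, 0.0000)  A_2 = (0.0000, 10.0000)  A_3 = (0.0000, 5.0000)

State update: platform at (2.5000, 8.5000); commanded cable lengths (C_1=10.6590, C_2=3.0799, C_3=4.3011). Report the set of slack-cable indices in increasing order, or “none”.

1, 2

cable 1: √((3.5000)²+(-8.5000)²)=9.1924, C_1=10.6590: slack
cable 2: √((-2.5000)²+(1.5000)²)=2.9155, C_2=3.0799: slack
cable 3: √((-2.5000)²+(-3.5000)²)=4.3012, C_3=4.3011: taut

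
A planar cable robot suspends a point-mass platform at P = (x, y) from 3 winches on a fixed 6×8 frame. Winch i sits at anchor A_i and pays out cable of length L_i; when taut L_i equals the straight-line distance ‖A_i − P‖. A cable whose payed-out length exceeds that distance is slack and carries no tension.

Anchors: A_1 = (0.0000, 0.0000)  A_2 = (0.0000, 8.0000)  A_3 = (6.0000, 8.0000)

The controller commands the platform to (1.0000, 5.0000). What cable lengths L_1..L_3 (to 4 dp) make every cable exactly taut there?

(5.0990, 3.1623, 5.8310)

L_1 = √((0.0000−1.0000)² + (0.0000−5.0000)²) = 5.0990
L_2 = √((0.0000−1.0000)² + (8.0000−5.0000)²) = 3.1623
L_3 = √((6.0000−1.0000)² + (8.0000−5.0000)²) = 5.8310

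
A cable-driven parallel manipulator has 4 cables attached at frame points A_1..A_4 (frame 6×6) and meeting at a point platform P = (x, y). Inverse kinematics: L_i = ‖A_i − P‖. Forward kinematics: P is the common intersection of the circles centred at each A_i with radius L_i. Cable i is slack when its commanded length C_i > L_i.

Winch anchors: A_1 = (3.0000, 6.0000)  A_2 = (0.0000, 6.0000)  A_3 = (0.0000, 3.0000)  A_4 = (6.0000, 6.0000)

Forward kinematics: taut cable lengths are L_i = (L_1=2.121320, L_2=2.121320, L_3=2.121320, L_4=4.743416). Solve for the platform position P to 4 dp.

circle eqns → linear via eq_j − eq_1; set q_j = A_j·A_j − L_j²
q_1 = 9.0000+36.0000−4.5000 = 40.5000
6.0000·x + 0.0000·y = q_1−q_2 = 9.0000
6.0000·x + 6.0000·y = q_1−q_3 = 36.0000
-6.0000·x + 0.0000·y = q_1−q_4 = -9.0000
solve first two rows → x=1.5000, y=4.5000
check cable 4: ‖A_4−P‖² = 22.5000 ≈ L_4² = 22.5000 ✓

(1.5000, 4.5000)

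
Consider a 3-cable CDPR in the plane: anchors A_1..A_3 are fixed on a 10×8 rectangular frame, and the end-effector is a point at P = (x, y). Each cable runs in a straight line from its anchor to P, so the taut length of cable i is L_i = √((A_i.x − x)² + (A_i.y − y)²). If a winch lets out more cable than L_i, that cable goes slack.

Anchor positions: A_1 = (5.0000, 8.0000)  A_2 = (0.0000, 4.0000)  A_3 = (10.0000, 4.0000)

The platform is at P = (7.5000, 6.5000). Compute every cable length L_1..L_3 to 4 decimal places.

L_1: Δ = A_1−P = (-2.5000, 1.5000) → ‖Δ‖ = √8.5000 = 2.9155
L_2: Δ = A_2−P = (-7.5000, -2.5000) → ‖Δ‖ = √62.5000 = 7.9057
L_3: Δ = A_3−P = (2.5000, -2.5000) → ‖Δ‖ = √12.5000 = 3.5355

(2.9155, 7.9057, 3.5355)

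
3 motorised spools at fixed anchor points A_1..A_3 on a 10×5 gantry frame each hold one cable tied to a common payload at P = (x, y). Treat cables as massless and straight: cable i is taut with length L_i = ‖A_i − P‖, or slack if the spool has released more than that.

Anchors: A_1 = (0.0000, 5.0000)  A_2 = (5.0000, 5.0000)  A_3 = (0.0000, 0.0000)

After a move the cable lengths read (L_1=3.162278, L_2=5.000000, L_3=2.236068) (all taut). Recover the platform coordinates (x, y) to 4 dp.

expand ‖A_i−P‖²=L_i² and subtract eq 1 (q_i ≔ ‖A_i‖²−L_i²)
q_1 = 0.0000+25.0000−10.0000 = 15.0000
eq1−eq2 → [-10.0000  0.0000]·P = -10.0000
eq1−eq3 → [0.0000  10.0000]·P = 20.0000
2×2 solve → P = (1.0000, 2.0000)

(1.0000, 2.0000)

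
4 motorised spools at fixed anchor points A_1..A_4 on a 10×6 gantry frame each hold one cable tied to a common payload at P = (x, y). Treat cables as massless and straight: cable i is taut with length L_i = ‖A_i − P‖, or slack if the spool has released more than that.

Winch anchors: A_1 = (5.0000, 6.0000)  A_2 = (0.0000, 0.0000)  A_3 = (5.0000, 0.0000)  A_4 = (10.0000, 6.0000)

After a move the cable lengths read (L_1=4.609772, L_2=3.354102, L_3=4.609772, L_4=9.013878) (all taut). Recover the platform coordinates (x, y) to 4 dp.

(1.5000, 3.0000)

circle eqns → linear via eq_j − eq_1; set c_j = A_j·A_j − L_j²
c_1 = 25.0000+36.0000−21.2500 = 39.7500
10.0000·x + 12.0000·y = c_1−c_2 = 51.0000
0.0000·x + 12.0000·y = c_1−c_3 = 36.0000
-10.0000·x + 0.0000·y = c_1−c_4 = -15.0000
solve first two rows → x=1.5000, y=3.0000
check cable 4: ‖A_4−P‖² = 81.2500 ≈ L_4² = 81.2500 ✓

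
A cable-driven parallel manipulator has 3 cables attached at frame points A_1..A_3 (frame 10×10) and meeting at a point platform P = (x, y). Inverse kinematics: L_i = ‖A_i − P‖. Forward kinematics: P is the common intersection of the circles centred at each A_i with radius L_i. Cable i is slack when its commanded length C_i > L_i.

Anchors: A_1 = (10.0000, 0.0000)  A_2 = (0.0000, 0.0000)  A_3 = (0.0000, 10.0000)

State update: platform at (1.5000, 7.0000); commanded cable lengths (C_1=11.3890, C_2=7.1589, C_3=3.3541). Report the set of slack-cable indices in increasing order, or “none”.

i=1: geometric 11.0114 vs commanded 11.3890 ⇒ slack
i=2: geometric 7.1589 vs commanded 7.1589 ⇒ taut
i=3: geometric 3.3541 vs commanded 3.3541 ⇒ taut

1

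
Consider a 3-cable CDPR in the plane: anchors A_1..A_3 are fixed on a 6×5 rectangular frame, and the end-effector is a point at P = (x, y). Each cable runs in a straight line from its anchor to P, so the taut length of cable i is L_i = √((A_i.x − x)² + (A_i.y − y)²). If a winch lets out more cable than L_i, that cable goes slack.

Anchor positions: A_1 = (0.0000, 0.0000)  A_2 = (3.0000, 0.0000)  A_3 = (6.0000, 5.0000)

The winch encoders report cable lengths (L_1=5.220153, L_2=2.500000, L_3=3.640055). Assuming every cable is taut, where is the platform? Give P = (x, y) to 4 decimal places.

circle eqns → linear via eq_j − eq_1; set c_j = A_j·A_j − L_j²
c_1 = 0.0000+0.0000−27.2500 = -27.2500
-6.0000·x + 0.0000·y = c_1−c_2 = -30.0000
-12.0000·x − 10.0000·y = c_1−c_3 = -75.0000
solve first two rows → x=5.0000, y=1.5000

(5.0000, 1.5000)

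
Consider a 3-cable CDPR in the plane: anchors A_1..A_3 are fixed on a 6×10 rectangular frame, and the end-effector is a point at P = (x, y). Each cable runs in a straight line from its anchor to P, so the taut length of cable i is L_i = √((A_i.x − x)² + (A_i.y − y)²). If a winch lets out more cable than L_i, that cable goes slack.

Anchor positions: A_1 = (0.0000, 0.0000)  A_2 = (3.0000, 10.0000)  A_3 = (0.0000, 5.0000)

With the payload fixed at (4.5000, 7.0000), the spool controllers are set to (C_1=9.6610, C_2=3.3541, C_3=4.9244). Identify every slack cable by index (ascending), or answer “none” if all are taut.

1

i=1: geometric 8.3217 vs commanded 9.6610 ⇒ slack
i=2: geometric 3.3541 vs commanded 3.3541 ⇒ taut
i=3: geometric 4.9244 vs commanded 4.9244 ⇒ taut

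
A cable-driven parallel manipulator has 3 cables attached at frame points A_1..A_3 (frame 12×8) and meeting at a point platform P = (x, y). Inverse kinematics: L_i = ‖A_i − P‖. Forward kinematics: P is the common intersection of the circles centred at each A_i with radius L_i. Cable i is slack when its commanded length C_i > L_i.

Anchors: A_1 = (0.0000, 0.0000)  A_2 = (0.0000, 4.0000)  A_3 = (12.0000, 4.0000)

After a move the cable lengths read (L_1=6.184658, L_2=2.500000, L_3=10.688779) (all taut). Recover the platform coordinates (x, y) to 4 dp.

expand ‖A_i−P‖²=L_i² and subtract eq 1 (q_i ≔ ‖A_i‖²−L_i²)
q_1 = 0.0000+0.0000−38.2500 = -38.2500
eq1−eq2 → [0.0000  -8.0000]·P = -48.0000
eq1−eq3 → [-24.0000  -8.0000]·P = -84.0000
2×2 solve → P = (1.5000, 6.0000)

(1.5000, 6.0000)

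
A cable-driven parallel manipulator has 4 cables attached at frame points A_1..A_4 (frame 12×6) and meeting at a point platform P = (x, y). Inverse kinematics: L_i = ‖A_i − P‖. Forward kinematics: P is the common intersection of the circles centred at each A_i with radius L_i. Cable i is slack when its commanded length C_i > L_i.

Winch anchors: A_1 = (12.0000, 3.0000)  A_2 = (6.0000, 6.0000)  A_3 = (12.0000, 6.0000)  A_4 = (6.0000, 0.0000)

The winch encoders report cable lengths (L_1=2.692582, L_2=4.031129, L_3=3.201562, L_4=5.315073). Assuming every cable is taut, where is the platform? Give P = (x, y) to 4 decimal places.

(9.5000, 4.0000)

expand ‖A_i−P‖²=L_i² and subtract eq 1 (q_i ≔ ‖A_i‖²−L_i²)
q_1 = 144.0000+9.0000−7.2500 = 145.7500
eq1−eq2 → [12.0000  -6.0000]·P = 90.0000
eq1−eq3 → [0.0000  -6.0000]·P = -24.0000
eq1−eq4 → [12.0000  6.0000]·P = 138.0000
2×2 solve → P = (9.5000, 4.0000)
check cable 4: ‖A_4−P‖² = 28.2500 ≈ L_4² = 28.2500 ✓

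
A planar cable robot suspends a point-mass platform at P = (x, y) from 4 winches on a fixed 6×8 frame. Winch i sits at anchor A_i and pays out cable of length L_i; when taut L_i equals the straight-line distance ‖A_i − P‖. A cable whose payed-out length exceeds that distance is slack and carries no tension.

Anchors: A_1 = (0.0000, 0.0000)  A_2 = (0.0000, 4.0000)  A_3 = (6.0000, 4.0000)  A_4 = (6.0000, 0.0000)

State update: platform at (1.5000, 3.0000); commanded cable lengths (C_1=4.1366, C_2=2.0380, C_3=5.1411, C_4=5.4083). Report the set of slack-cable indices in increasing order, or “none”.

cable 1: √((-1.5000)²+(-3.0000)²)=3.3541, C_1=4.1366: slack
cable 2: √((-1.5000)²+(1.0000)²)=1.8028, C_2=2.0380: slack
cable 3: √((4.5000)²+(1.0000)²)=4.6098, C_3=5.1411: slack
cable 4: √((4.5000)²+(-3.0000)²)=5.4083, C_4=5.4083: taut

1, 2, 3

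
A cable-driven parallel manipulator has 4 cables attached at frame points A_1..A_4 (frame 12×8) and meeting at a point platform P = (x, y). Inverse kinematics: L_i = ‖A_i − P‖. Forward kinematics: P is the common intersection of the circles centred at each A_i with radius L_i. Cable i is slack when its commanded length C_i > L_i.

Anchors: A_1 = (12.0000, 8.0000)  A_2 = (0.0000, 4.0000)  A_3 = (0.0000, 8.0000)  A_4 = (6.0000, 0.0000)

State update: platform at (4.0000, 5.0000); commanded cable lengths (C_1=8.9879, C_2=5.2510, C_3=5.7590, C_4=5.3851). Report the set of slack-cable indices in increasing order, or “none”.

cable 1: L_1 = ‖A_1−P‖ = 8.5440;  C_1 = 8.9879 → slack
cable 2: L_2 = ‖A_2−P‖ = 4.1231;  C_2 = 5.2510 → slack
cable 3: L_3 = ‖A_3−P‖ = 5.0000;  C_3 = 5.7590 → slack
cable 4: L_4 = ‖A_4−P‖ = 5.3852;  C_4 = 5.3851 → taut

1, 2, 3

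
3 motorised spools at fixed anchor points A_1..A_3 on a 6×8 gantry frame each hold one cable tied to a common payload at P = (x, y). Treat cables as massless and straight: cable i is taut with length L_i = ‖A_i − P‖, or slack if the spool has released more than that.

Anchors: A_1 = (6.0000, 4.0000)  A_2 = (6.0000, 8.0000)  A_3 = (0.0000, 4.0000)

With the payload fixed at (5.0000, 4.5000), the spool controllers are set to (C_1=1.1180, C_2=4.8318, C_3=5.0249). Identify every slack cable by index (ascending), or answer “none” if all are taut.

cable 1: √((1.0000)²+(-0.5000)²)=1.1180, C_1=1.1180: taut
cable 2: √((1.0000)²+(3.5000)²)=3.6401, C_2=4.8318: slack
cable 3: √((-5.0000)²+(-0.5000)²)=5.0249, C_3=5.0249: taut

2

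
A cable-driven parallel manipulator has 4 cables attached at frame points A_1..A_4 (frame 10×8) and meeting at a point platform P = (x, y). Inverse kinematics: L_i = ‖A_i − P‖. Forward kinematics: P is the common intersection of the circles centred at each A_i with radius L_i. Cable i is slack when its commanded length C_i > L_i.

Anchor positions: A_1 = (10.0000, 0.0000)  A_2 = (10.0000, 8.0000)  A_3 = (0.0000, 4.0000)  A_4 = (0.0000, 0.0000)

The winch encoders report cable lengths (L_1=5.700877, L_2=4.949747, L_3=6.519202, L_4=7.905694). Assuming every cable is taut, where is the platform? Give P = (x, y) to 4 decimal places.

circle eqns → linear via eq_j − eq_1; set k_j = A_j·A_j − L_j²
k_1 = 100.0000+0.0000−32.5000 = 67.5000
0.0000·x − 16.0000·y = k_1−k_2 = -72.0000
20.0000·x − 8.0000·y = k_1−k_3 = 94.0000
20.0000·x + 0.0000·y = k_1−k_4 = 130.0000
solve first two rows → x=6.5000, y=4.5000
check cable 4: ‖A_4−P‖² = 62.5000 ≈ L_4² = 62.5000 ✓

(6.5000, 4.5000)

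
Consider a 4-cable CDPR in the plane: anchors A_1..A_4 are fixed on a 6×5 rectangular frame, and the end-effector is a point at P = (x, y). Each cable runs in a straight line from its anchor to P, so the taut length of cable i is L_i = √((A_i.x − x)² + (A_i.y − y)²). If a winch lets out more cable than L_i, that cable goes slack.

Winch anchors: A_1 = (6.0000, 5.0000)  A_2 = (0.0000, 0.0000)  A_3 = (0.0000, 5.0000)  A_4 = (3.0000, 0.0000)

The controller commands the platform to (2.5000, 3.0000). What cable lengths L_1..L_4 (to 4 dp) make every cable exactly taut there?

L_1 = √((6.0000−2.5000)² + (5.0000−3.0000)²) = 4.0311
L_2 = √((0.0000−2.5000)² + (0.0000−3.0000)²) = 3.9051
L_3 = √((0.0000−2.5000)² + (5.0000−3.0000)²) = 3.2016
L_4 = √((3.0000−2.5000)² + (0.0000−3.0000)²) = 3.0414

(4.0311, 3.9051, 3.2016, 3.0414)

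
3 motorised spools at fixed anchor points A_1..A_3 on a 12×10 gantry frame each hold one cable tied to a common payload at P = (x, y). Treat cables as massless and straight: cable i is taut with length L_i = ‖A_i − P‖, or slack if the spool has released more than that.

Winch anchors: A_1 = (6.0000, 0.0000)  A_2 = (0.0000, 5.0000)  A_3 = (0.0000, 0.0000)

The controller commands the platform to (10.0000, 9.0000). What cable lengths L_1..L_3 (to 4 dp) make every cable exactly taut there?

L_1: Δ = A_1−P = (-4.0000, -9.0000) → ‖Δ‖ = √97.0000 = 9.8489
L_2: Δ = A_2−P = (-10.0000, -4.0000) → ‖Δ‖ = √116.0000 = 10.7703
L_3: Δ = A_3−P = (-10.0000, -9.0000) → ‖Δ‖ = √181.0000 = 13.4536

(9.8489, 10.7703, 13.4536)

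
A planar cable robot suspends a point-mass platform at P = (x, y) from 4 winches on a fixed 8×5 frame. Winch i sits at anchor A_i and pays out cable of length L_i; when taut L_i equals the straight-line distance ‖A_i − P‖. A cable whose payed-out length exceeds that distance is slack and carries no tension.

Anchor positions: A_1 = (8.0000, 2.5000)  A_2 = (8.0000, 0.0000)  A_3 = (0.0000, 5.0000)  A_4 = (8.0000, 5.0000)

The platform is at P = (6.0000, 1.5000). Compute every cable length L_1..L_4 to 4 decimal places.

(2.2361, 2.5000, 6.9462, 4.0311)

L_1: Δ = A_1−P = (2.0000, 1.0000) → ‖Δ‖ = √5.0000 = 2.2361
L_2: Δ = A_2−P = (2.0000, -1.5000) → ‖Δ‖ = √6.2500 = 2.5000
L_3: Δ = A_3−P = (-6.0000, 3.5000) → ‖Δ‖ = √48.2500 = 6.9462
L_4: Δ = A_4−P = (2.0000, 3.5000) → ‖Δ‖ = √16.2500 = 4.0311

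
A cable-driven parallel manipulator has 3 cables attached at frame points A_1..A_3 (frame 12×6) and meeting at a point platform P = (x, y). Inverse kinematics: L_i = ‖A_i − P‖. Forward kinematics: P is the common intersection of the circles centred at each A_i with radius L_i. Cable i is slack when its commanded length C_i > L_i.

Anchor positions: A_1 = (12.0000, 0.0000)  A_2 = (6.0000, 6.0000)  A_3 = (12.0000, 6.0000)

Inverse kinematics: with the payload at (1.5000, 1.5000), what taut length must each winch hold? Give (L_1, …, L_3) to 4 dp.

L_1 = √((12.0000−1.5000)² + (0.0000−1.5000)²) = 10.6066
L_2 = √((6.0000−1.5000)² + (6.0000−1.5000)²) = 6.3640
L_3 = √((12.0000−1.5000)² + (6.0000−1.5000)²) = 11.4237

(10.6066, 6.3640, 11.4237)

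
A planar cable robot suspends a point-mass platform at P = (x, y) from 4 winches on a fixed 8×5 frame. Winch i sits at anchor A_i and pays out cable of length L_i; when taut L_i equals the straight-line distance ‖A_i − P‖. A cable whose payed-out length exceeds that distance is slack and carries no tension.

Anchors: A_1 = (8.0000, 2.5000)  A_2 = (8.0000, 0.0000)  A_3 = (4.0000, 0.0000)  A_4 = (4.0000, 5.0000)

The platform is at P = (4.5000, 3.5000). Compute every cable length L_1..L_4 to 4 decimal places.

(3.6401, 4.9497, 3.5355, 1.5811)

L_1 = √((8.0000−4.5000)² + (2.5000−3.5000)²) = 3.6401
L_2 = √((8.0000−4.5000)² + (0.0000−3.5000)²) = 4.9497
L_3 = √((4.0000−4.5000)² + (0.0000−3.5000)²) = 3.5355
L_4 = √((4.0000−4.5000)² + (5.0000−3.5000)²) = 1.5811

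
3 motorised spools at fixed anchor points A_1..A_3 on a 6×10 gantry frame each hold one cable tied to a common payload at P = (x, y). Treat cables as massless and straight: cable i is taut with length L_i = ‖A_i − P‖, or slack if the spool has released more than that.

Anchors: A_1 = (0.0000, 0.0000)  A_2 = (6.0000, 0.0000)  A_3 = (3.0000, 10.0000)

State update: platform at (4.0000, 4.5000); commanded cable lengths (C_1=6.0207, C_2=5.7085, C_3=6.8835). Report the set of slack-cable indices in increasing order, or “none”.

2, 3

cable 1: √((-4.0000)²+(-4.5000)²)=6.0208, C_1=6.0207: taut
cable 2: √((2.0000)²+(-4.5000)²)=4.9244, C_2=5.7085: slack
cable 3: √((-1.0000)²+(5.5000)²)=5.5902, C_3=6.8835: slack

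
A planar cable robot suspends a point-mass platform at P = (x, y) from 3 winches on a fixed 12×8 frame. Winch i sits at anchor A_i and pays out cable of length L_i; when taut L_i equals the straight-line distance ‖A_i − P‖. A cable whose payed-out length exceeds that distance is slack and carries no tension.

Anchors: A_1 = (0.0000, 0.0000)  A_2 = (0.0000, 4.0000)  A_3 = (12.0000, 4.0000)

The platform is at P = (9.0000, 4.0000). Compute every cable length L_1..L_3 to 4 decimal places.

L_1: Δ = A_1−P = (-9.0000, -4.0000) → ‖Δ‖ = √97.0000 = 9.8489
L_2: Δ = A_2−P = (-9.0000, 0.0000) → ‖Δ‖ = √81.0000 = 9.0000
L_3: Δ = A_3−P = (3.0000, 0.0000) → ‖Δ‖ = √9.0000 = 3.0000

(9.8489, 9.0000, 3.0000)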